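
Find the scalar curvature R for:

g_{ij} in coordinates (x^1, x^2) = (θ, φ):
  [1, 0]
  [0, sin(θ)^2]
Non-zero Christoffel symbols (Γ^k_{ij} = Γ^k_{ji}):
Γ^θ_{φ φ} = -sin(2*θ)/2
Γ^φ_{θ φ} = 1/tan(θ)
Ricci tensor (R_{ij} = R^k_{ikj}): R_{θθ} = 1, R_{θφ} = 0, R_{φφ} = sin(θ)^2
Inverse metric: g^{θθ} = 1, g^{φφ} = 1/sin(θ)^2
R = g^{ij} R_{ij} = (1)(1) + (1/sin(θ)^2)(sin(θ)^2) = 2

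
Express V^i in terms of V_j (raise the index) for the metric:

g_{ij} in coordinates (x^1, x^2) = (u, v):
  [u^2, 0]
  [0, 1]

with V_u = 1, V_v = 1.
Inverse metric (diagonal): g^{uu} = 1/u^2, g^{vv} = 1
V^i = g^{ij} V_j:
V^u = (1/u^2)(1) + (0)(1) = 1/u^2
V^v = (0)(1) + (1)(1) = 1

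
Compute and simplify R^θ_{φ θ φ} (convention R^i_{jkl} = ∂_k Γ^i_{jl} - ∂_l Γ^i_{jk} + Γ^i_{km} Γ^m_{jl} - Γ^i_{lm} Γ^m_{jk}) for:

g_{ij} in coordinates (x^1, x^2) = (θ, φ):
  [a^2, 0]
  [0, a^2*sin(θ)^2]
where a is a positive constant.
Non-zero Christoffel symbols (Γ^k_{ij} = Γ^k_{ji}):
Γ^θ_{φ φ} = -sin(2*θ)/2
Γ^φ_{θ φ} = 1/tan(θ)
R^θ_{φ θ φ} = ∂_θ Γ^θ_{φ φ} - ∂_φ Γ^θ_{φ θ} + Γ^θ_{θ m} Γ^m_{φ φ} - Γ^θ_{φ m} Γ^m_{φ θ}
  = (-cos(2*θ)) - (0) + (0) - (-cos(θ)^2) = sin(θ)^2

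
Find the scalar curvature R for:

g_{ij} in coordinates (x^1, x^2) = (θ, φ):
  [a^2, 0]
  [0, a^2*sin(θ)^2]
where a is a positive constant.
Non-zero Christoffel symbols (Γ^k_{ij} = Γ^k_{ji}):
Γ^θ_{φ φ} = -sin(2*θ)/2
Γ^φ_{θ φ} = 1/tan(θ)
Ricci tensor (R_{ij} = R^k_{ikj}): R_{θθ} = 1, R_{θφ} = 0, R_{φφ} = sin(θ)^2
Inverse metric: g^{θθ} = 1/a^2, g^{φφ} = 1/(a^2*sin(θ)^2)
R = g^{ij} R_{ij} = (1/a^2)(1) + (1/(a^2*sin(θ)^2))(sin(θ)^2) = 2/a^2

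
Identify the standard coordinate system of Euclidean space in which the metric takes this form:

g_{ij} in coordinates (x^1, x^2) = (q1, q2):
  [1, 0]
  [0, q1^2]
The line element ds^2 = dq1^2 + q1^2 dq2^2 is dr^2 + r^2 dθ^2 with q1 = r, q2 = θ.
polar coordinates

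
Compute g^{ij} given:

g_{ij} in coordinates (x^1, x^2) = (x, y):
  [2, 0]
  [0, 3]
The metric is diagonal, so g^{ij} is diagonal with entries 1/g_{ii}: diag(1/2, 1/3).
g^{ij}:
  [1/2, 0]
  [0, 1/3]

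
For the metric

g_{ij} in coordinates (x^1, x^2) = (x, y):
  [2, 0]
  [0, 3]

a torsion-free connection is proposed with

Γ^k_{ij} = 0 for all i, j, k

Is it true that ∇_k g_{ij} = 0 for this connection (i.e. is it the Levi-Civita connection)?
Using ∇_k g_{ij} = ∂_k g_{ij} - Γ^m_{ki} g_{mj} - Γ^m_{kj} g_{im}:
e.g. ∇_y g_{xx} = (0) - (0) - (0) = 0
Every component ∇_k g_{ij} vanishes: the connection is metric compatible.
Yes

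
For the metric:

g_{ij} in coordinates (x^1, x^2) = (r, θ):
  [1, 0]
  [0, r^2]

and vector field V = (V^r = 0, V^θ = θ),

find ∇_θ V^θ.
Non-zero Christoffel symbols:
Γ^r_{θ θ} = -r
Γ^θ_{r θ} = 1/r
∇_θ V^θ = ∂_θ V^θ + Γ^θ_{θ j} V^j
  = (1) + (1/r)(0) + (0)(θ)
  = 1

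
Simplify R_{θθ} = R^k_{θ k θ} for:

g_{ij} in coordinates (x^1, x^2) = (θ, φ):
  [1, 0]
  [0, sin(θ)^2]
Non-zero Christoffel symbols (Γ^k_{ij} = Γ^k_{ji}):
Γ^θ_{φ φ} = -sin(2*θ)/2
Γ^φ_{θ φ} = 1/tan(θ)
R^θ_{θ θ θ} = 0 (a repeated index in an antisymmetric pair)
R^φ_{θ φ θ} = ∂_φ Γ^φ_{θ θ} - ∂_θ Γ^φ_{θ φ} + Γ^φ_{φ m} Γ^m_{θ θ} - Γ^φ_{θ m} Γ^m_{θ φ}
  = (0) - (-1/sin(θ)^2) + (0) - (1/tan(θ)^2) = 1
R_{θθ} = R^θ_{θ θ θ} + R^φ_{θ φ θ} = (0) + (1) = 1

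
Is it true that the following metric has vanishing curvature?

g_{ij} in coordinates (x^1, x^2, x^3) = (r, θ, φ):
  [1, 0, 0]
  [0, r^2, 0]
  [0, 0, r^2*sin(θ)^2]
Non-zero Christoffel symbols:
Γ^r_{θ θ} = -r
Γ^r_{φ φ} = -r*sin(θ)^2
Γ^θ_{r θ} = 1/r
Γ^θ_{φ φ} = -sin(2*θ)/2
Γ^φ_{r φ} = 1/r
Γ^φ_{θ φ} = 1/tan(θ)
Ricci tensor: R_{rr} = 0, R_{rθ} = 0, R_{rφ} = 0, R_{θθ} = 0, R_{θφ} = 0, R_{φφ} = 0
All R_{ij} vanish; in 3 dimensions the Riemann tensor is fully determined by the Ricci tensor, so R^i_{jkl} = 0: the metric is flat (curvilinear coordinates on flat space).
Yes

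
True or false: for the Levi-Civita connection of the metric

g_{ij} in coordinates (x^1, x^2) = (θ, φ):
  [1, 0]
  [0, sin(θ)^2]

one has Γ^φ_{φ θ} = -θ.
Γ^φ_{φ θ} = (1/2) g^{φφ} (∂_φ g_{φθ} + ∂_θ g_{φφ} - ∂_φ g_{φθ}) = (1/2)(1/sin(θ)^2)((0) + (sin(2*θ)) - (0)) = 1/tan(θ)
This differs from the proposed value -θ.
False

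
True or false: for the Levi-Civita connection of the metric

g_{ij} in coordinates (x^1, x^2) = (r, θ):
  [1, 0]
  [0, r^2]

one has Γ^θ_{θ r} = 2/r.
Γ^θ_{θ r} = (1/2) g^{θθ} (∂_θ g_{θr} + ∂_r g_{θθ} - ∂_θ g_{θr}) = (1/2)(1/r^2)((0) + (2*r) - (0)) = 1/r
This differs from the proposed value 2/r.
False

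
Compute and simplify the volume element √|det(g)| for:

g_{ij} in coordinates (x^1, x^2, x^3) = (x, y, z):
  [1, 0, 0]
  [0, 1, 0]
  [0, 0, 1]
det(g) = 1
√|det(g)| = 1
Volume element: dV = 1 dx dy dz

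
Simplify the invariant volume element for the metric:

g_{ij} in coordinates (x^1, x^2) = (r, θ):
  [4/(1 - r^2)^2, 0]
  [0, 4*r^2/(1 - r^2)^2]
det(g) = 16*r^2/(1 - r^2)^4
√|det(g)| = 4*r/(r^2 - 1)^2
Volume element: dV = 4*r/(r^2 - 1)^2 dr dθ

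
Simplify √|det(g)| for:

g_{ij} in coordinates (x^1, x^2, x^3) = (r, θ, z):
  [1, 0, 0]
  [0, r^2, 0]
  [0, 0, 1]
det(g) = r^2
√|det(g)| = r
Volume element: dV = r dr dθ dz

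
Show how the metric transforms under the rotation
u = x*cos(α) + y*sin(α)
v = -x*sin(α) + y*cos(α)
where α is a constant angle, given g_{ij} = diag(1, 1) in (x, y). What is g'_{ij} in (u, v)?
Invert the transformation: x = u*cos(α) - v*sin(α), y = u*sin(α) + v*cos(α)
g'_{ij} = (∂x^k/∂x'^i)(∂x^l/∂x'^j) g_{kl}; with g_{kl} = δ_{kl} this is Σ_k (∂x^k/∂x'^i)(∂x^k/∂x'^j).
Jacobian: ∂x/∂u = cos(α), ∂x/∂v = -sin(α), ∂y/∂u = sin(α), ∂y/∂v = cos(α)
g'_{uu} = (cos(α))(cos(α)) + (sin(α))(sin(α)) = 1
g'_{uv} = (cos(α))(-sin(α)) + (sin(α))(cos(α)) = 0
g'_{vv} = (-sin(α))(-sin(α)) + (cos(α))(cos(α)) = 1
g'_{ij} = diag(1, 1)
The Euclidean metric is invariant under rotations.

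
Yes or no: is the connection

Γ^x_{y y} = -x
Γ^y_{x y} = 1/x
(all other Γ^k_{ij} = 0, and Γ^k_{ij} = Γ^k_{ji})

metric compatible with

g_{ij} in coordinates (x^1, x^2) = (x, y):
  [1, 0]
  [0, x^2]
Using ∇_k g_{ij} = ∂_k g_{ij} - Γ^m_{ki} g_{mj} - Γ^m_{kj} g_{im}:
e.g. ∇_x g_{yy} = (2*x) - (x) - (x) = 0
Every component ∇_k g_{ij} vanishes: the connection is metric compatible.
Yes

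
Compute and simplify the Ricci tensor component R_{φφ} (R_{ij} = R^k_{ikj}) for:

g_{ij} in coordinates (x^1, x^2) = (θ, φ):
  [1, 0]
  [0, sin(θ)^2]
Non-zero Christoffel symbols (Γ^k_{ij} = Γ^k_{ji}):
Γ^θ_{φ φ} = -sin(2*θ)/2
Γ^φ_{θ φ} = 1/tan(θ)
R^θ_{φ θ φ} = ∂_θ Γ^θ_{φ φ} - ∂_φ Γ^θ_{φ θ} + Γ^θ_{θ m} Γ^m_{φ φ} - Γ^θ_{φ m} Γ^m_{φ θ}
  = (-cos(2*θ)) - (0) + (0) - (-cos(θ)^2) = sin(θ)^2
R^φ_{φ φ φ} = 0 (a repeated index in an antisymmetric pair)
R_{φφ} = R^θ_{φ θ φ} + R^φ_{φ φ φ} = (sin(θ)^2) + (0) = sin(θ)^2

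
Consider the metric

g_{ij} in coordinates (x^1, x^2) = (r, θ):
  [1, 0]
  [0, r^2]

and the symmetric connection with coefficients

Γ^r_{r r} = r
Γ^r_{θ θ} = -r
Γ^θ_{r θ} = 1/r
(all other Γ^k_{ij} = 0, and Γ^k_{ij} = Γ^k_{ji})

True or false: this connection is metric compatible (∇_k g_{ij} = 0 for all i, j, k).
Using ∇_k g_{ij} = ∂_k g_{ij} - Γ^m_{ki} g_{mj} - Γ^m_{kj} g_{im}:
∇_r g_{rr} = (0) - (r) - (r) = -2*r ≠ 0
So the connection is not metric compatible (it is not the Levi-Civita connection).
False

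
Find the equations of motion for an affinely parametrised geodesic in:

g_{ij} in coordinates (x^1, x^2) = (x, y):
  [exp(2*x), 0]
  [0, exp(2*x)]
Geodesic equation: d^2x^k/dλ^2 + Γ^k_{ij} (dx^i/dλ)(dx^j/dλ) = 0.
Non-zero Christoffel symbols:
Γ^x_{x x} = 1
Γ^x_{y y} = -1
Γ^y_{x y} = 1
Substituting (the symmetric pair Γ^k_{ij}, Γ^k_{ji} combines into a factor 2):
d^2x/dλ^2 + (dx/dλ)^2 - (dy/dλ)^2 = 0
d^2y/dλ^2 + 2 (dx/dλ)(dy/dλ) = 0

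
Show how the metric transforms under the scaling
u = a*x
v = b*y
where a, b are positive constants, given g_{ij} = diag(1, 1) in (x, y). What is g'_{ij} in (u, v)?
Invert the transformation: x = u/a, y = v/b
g'_{ij} = (∂x^k/∂x'^i)(∂x^l/∂x'^j) g_{kl}; with g_{kl} = δ_{kl} this is Σ_k (∂x^k/∂x'^i)(∂x^k/∂x'^j).
Jacobian: ∂x/∂u = 1/a, ∂x/∂v = 0, ∂y/∂u = 0, ∂y/∂v = 1/b
g'_{uu} = (1/a)(1/a) + (0)(0) = 1/a^2
g'_{uv} = (1/a)(0) + (0)(1/b) = 0
g'_{vv} = (0)(0) + (1/b)(1/b) = 1/b^2
g'_{ij} = diag(1/a^2, 1/b^2)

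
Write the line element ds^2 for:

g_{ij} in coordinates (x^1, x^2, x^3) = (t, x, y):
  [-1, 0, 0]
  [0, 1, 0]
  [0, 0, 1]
ds^2 = g_{ij} dx^i dx^j; only the non-zero components contribute.
ds^2 = -dt^2 + dx^2 + dy^2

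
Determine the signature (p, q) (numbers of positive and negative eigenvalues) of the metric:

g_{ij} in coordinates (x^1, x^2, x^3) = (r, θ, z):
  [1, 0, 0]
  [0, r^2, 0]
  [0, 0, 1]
The metric is diagonal, so its eigenvalues are the diagonal entries: 1, r^2, 1 (at a generic point, where coordinate-dependent entries are positive).
3 positive, 0 negative.
(3, 0) - Riemannian (positive definite)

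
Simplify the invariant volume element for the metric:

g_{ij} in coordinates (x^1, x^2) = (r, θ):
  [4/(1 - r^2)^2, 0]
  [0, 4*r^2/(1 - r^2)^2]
det(g) = 16*r^2/(1 - r^2)^4
√|det(g)| = 4*r/(r^2 - 1)^2
Volume element: dV = 4*r/(r^2 - 1)^2 dr dθ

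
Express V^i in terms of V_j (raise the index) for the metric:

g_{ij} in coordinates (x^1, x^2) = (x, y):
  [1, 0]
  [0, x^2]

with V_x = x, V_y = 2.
Inverse metric (diagonal): g^{xx} = 1, g^{yy} = 1/x^2
V^i = g^{ij} V_j:
V^x = (1)(x) + (0)(2) = x
V^y = (0)(x) + (1/x^2)(2) = 2/x^2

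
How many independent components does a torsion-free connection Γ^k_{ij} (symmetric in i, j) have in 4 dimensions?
Γ^k_{ij} has n choices for the upper index and n(n+1)/2 independent symmetric lower index pairs.
Total = 4 × 4×5/2 = 4 × 10 = 40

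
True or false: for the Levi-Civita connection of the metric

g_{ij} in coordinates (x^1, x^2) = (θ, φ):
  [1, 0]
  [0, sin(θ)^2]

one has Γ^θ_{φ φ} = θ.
Γ^θ_{φ φ} = (1/2) g^{θθ} (∂_φ g_{θφ} + ∂_φ g_{θφ} - ∂_θ g_{φφ}) = (1/2)(1)((0) + (0) - (sin(2*θ))) = -sin(2*θ)/2
This differs from the proposed value θ.
False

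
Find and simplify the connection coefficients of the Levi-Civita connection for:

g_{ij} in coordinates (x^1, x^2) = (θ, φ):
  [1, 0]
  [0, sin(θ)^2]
Using Γ^k_{ij} = (1/2) g^{km} (∂_i g_{mj} + ∂_j g_{mi} - ∂_m g_{ij}); the metric is diagonal, so only the m = k term contributes.
Non-zero symbols (using the symmetry Γ^k_{ij} = Γ^k_{ji}):
Γ^θ_{φ φ} = (1/2) g^{θθ} (∂_φ g_{θφ} + ∂_φ g_{θφ} - ∂_θ g_{φφ}) = (1/2)(1)((0) + (0) - (sin(2*θ))) = -sin(2*θ)/2
Γ^φ_{θ φ} = (1/2) g^{φφ} (∂_θ g_{φφ} + ∂_φ g_{φθ} - ∂_φ g_{θφ}) = (1/2)(1/sin(θ)^2)((sin(2*θ)) + (0) - (0)) = 1/tan(θ)
All other Christoffel symbols are zero.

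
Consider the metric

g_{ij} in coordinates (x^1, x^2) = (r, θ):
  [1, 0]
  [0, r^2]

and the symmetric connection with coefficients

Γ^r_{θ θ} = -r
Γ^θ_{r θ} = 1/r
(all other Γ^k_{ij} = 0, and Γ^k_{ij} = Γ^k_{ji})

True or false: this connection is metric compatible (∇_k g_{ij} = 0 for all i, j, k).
Using ∇_k g_{ij} = ∂_k g_{ij} - Γ^m_{ki} g_{mj} - Γ^m_{kj} g_{im}:
e.g. ∇_r g_{θθ} = (2*r) - (r) - (r) = 0
Every component ∇_k g_{ij} vanishes: the connection is metric compatible.
True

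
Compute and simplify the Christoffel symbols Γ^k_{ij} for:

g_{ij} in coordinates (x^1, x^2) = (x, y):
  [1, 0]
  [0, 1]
Using Γ^k_{ij} = (1/2) g^{km} (∂_i g_{mj} + ∂_j g_{mi} - ∂_m g_{ij}); the metric is diagonal, so only the m = k term contributes.
Every metric component is constant, so all ∂_m g_{ij} = 0 and every Christoffel symbol vanishes.
All Christoffel symbols are zero.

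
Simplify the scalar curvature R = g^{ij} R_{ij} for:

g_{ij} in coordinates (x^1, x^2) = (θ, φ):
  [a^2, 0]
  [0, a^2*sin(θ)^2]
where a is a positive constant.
Non-zero Christoffel symbols (Γ^k_{ij} = Γ^k_{ji}):
Γ^θ_{φ φ} = -sin(2*θ)/2
Γ^φ_{θ φ} = 1/tan(θ)
Ricci tensor (R_{ij} = R^k_{ikj}): R_{θθ} = 1, R_{θφ} = 0, R_{φφ} = sin(θ)^2
Inverse metric: g^{θθ} = 1/a^2, g^{φφ} = 1/(a^2*sin(θ)^2)
R = g^{ij} R_{ij} = (1/a^2)(1) + (1/(a^2*sin(θ)^2))(sin(θ)^2) = 2/a^2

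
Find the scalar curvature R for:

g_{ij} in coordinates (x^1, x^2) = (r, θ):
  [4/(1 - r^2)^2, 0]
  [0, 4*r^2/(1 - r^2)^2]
Non-zero Christoffel symbols (Γ^k_{ij} = Γ^k_{ji}):
Γ^r_{r r} = 2*r/(1 - r^2)
Γ^r_{θ θ} = (r^3 + r)/(r^2 - 1)
Γ^θ_{r θ} = (-r^2 - 1)/(r^3 - r)
Ricci tensor (R_{ij} = R^k_{ikj}): R_{rr} = -4/(r^2 - 1)^2, R_{rθ} = 0, R_{θθ} = -4*r^2/(r^2 - 1)^2
Inverse metric: g^{rr} = (1 - r^2)^2/4, g^{θθ} = (1 - r^2)^2/(4*r^2)
R = g^{ij} R_{ij} = ((1 - r^2)^2/4)(-4/(r^2 - 1)^2) + ((1 - r^2)^2/(4*r^2))(-4*r^2/(r^2 - 1)^2) = -2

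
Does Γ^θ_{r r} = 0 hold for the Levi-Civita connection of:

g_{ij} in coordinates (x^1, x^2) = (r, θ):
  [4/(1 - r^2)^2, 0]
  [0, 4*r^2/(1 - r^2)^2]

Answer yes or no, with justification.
Γ^θ_{r r} = (1/2) g^{θθ} (∂_r g_{θr} + ∂_r g_{θr} - ∂_θ g_{rr}) = (1/2)((1 - r^2)^2/(4*r^2))((0) + (0) - (0)) = 0
This equals the proposed value 0.
Yes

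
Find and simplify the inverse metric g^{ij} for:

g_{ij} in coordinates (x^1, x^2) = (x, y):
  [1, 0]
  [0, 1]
The metric is diagonal, so g^{ij} is diagonal with entries 1/g_{ii}: diag(1, 1).
g^{ij}:
  [1, 0]
  [0, 1]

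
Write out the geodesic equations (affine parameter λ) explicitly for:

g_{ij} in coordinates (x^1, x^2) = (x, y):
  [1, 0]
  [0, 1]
Geodesic equation: d^2x^k/dλ^2 + Γ^k_{ij} (dx^i/dλ)(dx^j/dλ) = 0.
All Christoffel symbols vanish, so the geodesics are straight lines:
d^2x/dλ^2 = 0
d^2y/dλ^2 = 0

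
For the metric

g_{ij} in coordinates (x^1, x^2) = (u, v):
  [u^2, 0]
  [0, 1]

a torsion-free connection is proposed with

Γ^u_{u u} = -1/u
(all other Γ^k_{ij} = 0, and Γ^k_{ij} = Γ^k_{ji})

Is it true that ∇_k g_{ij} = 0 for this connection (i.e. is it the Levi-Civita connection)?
Using ∇_k g_{ij} = ∂_k g_{ij} - Γ^m_{ki} g_{mj} - Γ^m_{kj} g_{im}:
∇_u g_{uu} = (2*u) - (-u) - (-u) = 4*u ≠ 0
So the connection is not metric compatible (it is not the Levi-Civita connection).
No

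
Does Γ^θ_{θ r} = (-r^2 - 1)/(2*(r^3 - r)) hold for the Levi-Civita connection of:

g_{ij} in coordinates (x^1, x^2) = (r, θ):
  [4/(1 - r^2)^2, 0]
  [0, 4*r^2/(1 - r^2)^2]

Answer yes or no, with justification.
Γ^θ_{θ r} = (1/2) g^{θθ} (∂_θ g_{θr} + ∂_r g_{θθ} - ∂_θ g_{θr}) = (1/2)((1 - r^2)^2/(4*r^2))((0) + (-8*(r^3 + r)/(r^2 - 1)^3) - (0)) = (-r^2 - 1)/(r^3 - r)
This differs from the proposed value (-r^2 - 1)/(2*(r^3 - r)).
No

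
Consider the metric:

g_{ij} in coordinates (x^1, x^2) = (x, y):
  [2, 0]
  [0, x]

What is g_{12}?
With x^1 = x, x^2 = y, g_{12} = g_{xy} is the row-1, column-2 entry of the matrix.
g_{12} = 0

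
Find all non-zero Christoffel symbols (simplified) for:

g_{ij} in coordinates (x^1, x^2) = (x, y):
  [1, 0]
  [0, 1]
Using Γ^k_{ij} = (1/2) g^{km} (∂_i g_{mj} + ∂_j g_{mi} - ∂_m g_{ij}); the metric is diagonal, so only the m = k term contributes.
Every metric component is constant, so all ∂_m g_{ij} = 0 and every Christoffel symbol vanishes.
All Christoffel symbols are zero.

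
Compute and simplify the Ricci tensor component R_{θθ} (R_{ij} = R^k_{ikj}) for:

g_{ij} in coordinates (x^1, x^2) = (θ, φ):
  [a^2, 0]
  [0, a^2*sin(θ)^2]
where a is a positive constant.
Non-zero Christoffel symbols (Γ^k_{ij} = Γ^k_{ji}):
Γ^θ_{φ φ} = -sin(2*θ)/2
Γ^φ_{θ φ} = 1/tan(θ)
R^θ_{θ θ θ} = 0 (a repeated index in an antisymmetric pair)
R^φ_{θ φ θ} = ∂_φ Γ^φ_{θ θ} - ∂_θ Γ^φ_{θ φ} + Γ^φ_{φ m} Γ^m_{θ θ} - Γ^φ_{θ m} Γ^m_{θ φ}
  = (0) - (-1/sin(θ)^2) + (0) - (1/tan(θ)^2) = 1
R_{θθ} = R^θ_{θ θ θ} + R^φ_{θ φ θ} = (0) + (1) = 1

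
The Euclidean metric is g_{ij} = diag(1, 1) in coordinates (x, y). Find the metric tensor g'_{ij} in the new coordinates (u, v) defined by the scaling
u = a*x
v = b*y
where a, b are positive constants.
Invert the transformation: x = u/a, y = v/b
g'_{ij} = (∂x^k/∂x'^i)(∂x^l/∂x'^j) g_{kl}; with g_{kl} = δ_{kl} this is Σ_k (∂x^k/∂x'^i)(∂x^k/∂x'^j).
Jacobian: ∂x/∂u = 1/a, ∂x/∂v = 0, ∂y/∂u = 0, ∂y/∂v = 1/b
g'_{uu} = (1/a)(1/a) + (0)(0) = 1/a^2
g'_{uv} = (1/a)(0) + (0)(1/b) = 0
g'_{vv} = (0)(0) + (1/b)(1/b) = 1/b^2
g'_{ij} = diag(1/a^2, 1/b^2)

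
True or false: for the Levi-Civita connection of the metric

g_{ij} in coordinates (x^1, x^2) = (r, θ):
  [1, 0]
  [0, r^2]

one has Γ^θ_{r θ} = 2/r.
Γ^θ_{r θ} = (1/2) g^{θθ} (∂_r g_{θθ} + ∂_θ g_{θr} - ∂_θ g_{rθ}) = (1/2)(1/r^2)((2*r) + (0) - (0)) = 1/r
This differs from the proposed value 2/r.
False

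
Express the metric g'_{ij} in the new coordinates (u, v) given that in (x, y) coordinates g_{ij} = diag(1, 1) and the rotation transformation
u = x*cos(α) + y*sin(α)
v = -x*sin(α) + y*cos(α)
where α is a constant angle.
Invert the transformation: x = u*cos(α) - v*sin(α), y = u*sin(α) + v*cos(α)
g'_{ij} = (∂x^k/∂x'^i)(∂x^l/∂x'^j) g_{kl}; with g_{kl} = δ_{kl} this is Σ_k (∂x^k/∂x'^i)(∂x^k/∂x'^j).
Jacobian: ∂x/∂u = cos(α), ∂x/∂v = -sin(α), ∂y/∂u = sin(α), ∂y/∂v = cos(α)
g'_{uu} = (cos(α))(cos(α)) + (sin(α))(sin(α)) = 1
g'_{uv} = (cos(α))(-sin(α)) + (sin(α))(cos(α)) = 0
g'_{vv} = (-sin(α))(-sin(α)) + (cos(α))(cos(α)) = 1
g'_{ij} = diag(1, 1)
The Euclidean metric is invariant under rotations.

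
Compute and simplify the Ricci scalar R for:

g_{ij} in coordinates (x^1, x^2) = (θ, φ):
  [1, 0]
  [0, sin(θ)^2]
Non-zero Christoffel symbols (Γ^k_{ij} = Γ^k_{ji}):
Γ^θ_{φ φ} = -sin(2*θ)/2
Γ^φ_{θ φ} = 1/tan(θ)
Ricci tensor (R_{ij} = R^k_{ikj}): R_{θθ} = 1, R_{θφ} = 0, R_{φφ} = sin(θ)^2
Inverse metric: g^{θθ} = 1, g^{φφ} = 1/sin(θ)^2
R = g^{ij} R_{ij} = (1)(1) + (1/sin(θ)^2)(sin(θ)^2) = 2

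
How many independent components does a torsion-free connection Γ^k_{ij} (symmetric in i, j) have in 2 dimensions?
Γ^k_{ij} has n choices for the upper index and n(n+1)/2 independent symmetric lower index pairs.
Total = 2 × 2×3/2 = 2 × 3 = 6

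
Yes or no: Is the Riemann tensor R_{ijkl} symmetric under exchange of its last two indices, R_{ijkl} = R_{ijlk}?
It is antisymmetric in the last pair: R_{ijkl} = -R_{ijlk}.
No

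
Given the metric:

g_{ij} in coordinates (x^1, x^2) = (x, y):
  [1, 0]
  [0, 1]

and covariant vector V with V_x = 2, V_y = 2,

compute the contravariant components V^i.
Inverse metric (diagonal): g^{xx} = 1, g^{yy} = 1
V^i = g^{ij} V_j:
V^x = (1)(2) + (0)(2) = 2
V^y = (0)(2) + (1)(2) = 2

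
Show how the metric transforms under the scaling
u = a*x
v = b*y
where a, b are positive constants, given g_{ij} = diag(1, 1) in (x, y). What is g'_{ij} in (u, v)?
Invert the transformation: x = u/a, y = v/b
g'_{ij} = (∂x^k/∂x'^i)(∂x^l/∂x'^j) g_{kl}; with g_{kl} = δ_{kl} this is Σ_k (∂x^k/∂x'^i)(∂x^k/∂x'^j).
Jacobian: ∂x/∂u = 1/a, ∂x/∂v = 0, ∂y/∂u = 0, ∂y/∂v = 1/b
g'_{uu} = (1/a)(1/a) + (0)(0) = 1/a^2
g'_{uv} = (1/a)(0) + (0)(1/b) = 0
g'_{vv} = (0)(0) + (1/b)(1/b) = 1/b^2
g'_{ij} = diag(1/a^2, 1/b^2)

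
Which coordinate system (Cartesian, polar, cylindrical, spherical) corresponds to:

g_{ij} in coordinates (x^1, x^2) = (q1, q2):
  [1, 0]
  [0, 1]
All components are constant and the metric is the identity, i.e. orthonormal rectilinear coordinates.
Cartesian (2D) coordinates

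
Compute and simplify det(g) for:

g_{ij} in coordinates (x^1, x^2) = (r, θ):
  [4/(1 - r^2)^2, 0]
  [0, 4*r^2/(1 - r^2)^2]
For a 2×2 metric: det(g) = g_{11}·g_{22} - g_{12}·g_{21}
= (4/(1 - r^2)^2)·(4*r^2/(1 - r^2)^2) - (0)·(0)
= 16*r^2/(1 - r^2)^4 - 0
det(g) = 16*r^2/(1 - r^2)^4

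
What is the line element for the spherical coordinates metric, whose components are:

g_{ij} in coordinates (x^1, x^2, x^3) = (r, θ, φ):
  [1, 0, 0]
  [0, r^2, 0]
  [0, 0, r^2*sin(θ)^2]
ds^2 = g_{ij} dx^i dx^j; only the non-zero components contribute.
ds^2 = dr^2 + r^2 dθ^2 + r^2*sin(θ)^2 dφ^2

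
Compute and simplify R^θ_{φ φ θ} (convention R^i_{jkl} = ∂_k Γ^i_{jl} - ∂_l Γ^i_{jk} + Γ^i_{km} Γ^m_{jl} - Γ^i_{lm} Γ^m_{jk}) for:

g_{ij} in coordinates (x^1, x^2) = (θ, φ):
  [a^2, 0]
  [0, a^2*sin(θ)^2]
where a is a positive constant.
Non-zero Christoffel symbols (Γ^k_{ij} = Γ^k_{ji}):
Γ^θ_{φ φ} = -sin(2*θ)/2
Γ^φ_{θ φ} = 1/tan(θ)
R^θ_{φ φ θ} = ∂_φ Γ^θ_{φ θ} - ∂_θ Γ^θ_{φ φ} + Γ^θ_{φ m} Γ^m_{φ θ} - Γ^θ_{θ m} Γ^m_{φ φ}
  = (0) - (-cos(2*θ)) + (-cos(θ)^2) - (0) = -sin(θ)^2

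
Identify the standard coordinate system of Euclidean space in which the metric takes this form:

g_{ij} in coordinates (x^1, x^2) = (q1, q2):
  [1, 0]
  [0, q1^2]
The line element ds^2 = dq1^2 + q1^2 dq2^2 is dr^2 + r^2 dθ^2 with q1 = r, q2 = θ.
polar coordinates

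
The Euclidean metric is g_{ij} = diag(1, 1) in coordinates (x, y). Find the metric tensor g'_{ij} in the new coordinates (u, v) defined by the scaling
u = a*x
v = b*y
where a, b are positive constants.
Invert the transformation: x = u/a, y = v/b
g'_{ij} = (∂x^k/∂x'^i)(∂x^l/∂x'^j) g_{kl}; with g_{kl} = δ_{kl} this is Σ_k (∂x^k/∂x'^i)(∂x^k/∂x'^j).
Jacobian: ∂x/∂u = 1/a, ∂x/∂v = 0, ∂y/∂u = 0, ∂y/∂v = 1/b
g'_{uu} = (1/a)(1/a) + (0)(0) = 1/a^2
g'_{uv} = (1/a)(0) + (0)(1/b) = 0
g'_{vv} = (0)(0) + (1/b)(1/b) = 1/b^2
g'_{ij} = diag(1/a^2, 1/b^2)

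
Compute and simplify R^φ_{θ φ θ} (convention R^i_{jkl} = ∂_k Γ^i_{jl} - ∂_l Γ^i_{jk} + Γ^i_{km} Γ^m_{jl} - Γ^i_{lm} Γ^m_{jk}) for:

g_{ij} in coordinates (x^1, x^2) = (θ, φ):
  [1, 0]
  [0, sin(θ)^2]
Non-zero Christoffel symbols (Γ^k_{ij} = Γ^k_{ji}):
Γ^θ_{φ φ} = -sin(2*θ)/2
Γ^φ_{θ φ} = 1/tan(θ)
R^φ_{θ φ θ} = ∂_φ Γ^φ_{θ θ} - ∂_θ Γ^φ_{θ φ} + Γ^φ_{φ m} Γ^m_{θ θ} - Γ^φ_{θ m} Γ^m_{θ φ}
  = (0) - (-1/sin(θ)^2) + (0) - (1/tan(θ)^2) = 1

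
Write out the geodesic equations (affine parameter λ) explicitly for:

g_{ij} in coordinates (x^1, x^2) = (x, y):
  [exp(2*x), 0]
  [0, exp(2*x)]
Geodesic equation: d^2x^k/dλ^2 + Γ^k_{ij} (dx^i/dλ)(dx^j/dλ) = 0.
Non-zero Christoffel symbols:
Γ^x_{x x} = 1
Γ^x_{y y} = -1
Γ^y_{x y} = 1
Substituting (the symmetric pair Γ^k_{ij}, Γ^k_{ji} combines into a factor 2):
d^2x/dλ^2 + (dx/dλ)^2 - (dy/dλ)^2 = 0
d^2y/dλ^2 + 2 (dx/dλ)(dy/dλ) = 0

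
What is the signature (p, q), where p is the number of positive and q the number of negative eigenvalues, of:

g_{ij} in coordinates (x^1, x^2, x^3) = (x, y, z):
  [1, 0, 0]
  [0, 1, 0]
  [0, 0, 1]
The metric is diagonal, so its eigenvalues are the diagonal entries: 1, 1, 1 (at a generic point, where coordinate-dependent entries are positive).
3 positive, 0 negative.
(3, 0) - Riemannian (positive definite)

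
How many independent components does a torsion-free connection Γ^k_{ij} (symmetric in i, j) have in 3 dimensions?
Γ^k_{ij} has n choices for the upper index and n(n+1)/2 independent symmetric lower index pairs.
Total = 3 × 3×4/2 = 3 × 6 = 18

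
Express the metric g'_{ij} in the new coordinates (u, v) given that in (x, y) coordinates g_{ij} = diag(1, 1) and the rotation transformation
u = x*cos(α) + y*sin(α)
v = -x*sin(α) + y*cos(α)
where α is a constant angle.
Invert the transformation: x = u*cos(α) - v*sin(α), y = u*sin(α) + v*cos(α)
g'_{ij} = (∂x^k/∂x'^i)(∂x^l/∂x'^j) g_{kl}; with g_{kl} = δ_{kl} this is Σ_k (∂x^k/∂x'^i)(∂x^k/∂x'^j).
Jacobian: ∂x/∂u = cos(α), ∂x/∂v = -sin(α), ∂y/∂u = sin(α), ∂y/∂v = cos(α)
g'_{uu} = (cos(α))(cos(α)) + (sin(α))(sin(α)) = 1
g'_{uv} = (cos(α))(-sin(α)) + (sin(α))(cos(α)) = 0
g'_{vv} = (-sin(α))(-sin(α)) + (cos(α))(cos(α)) = 1
g'_{ij} = diag(1, 1)
The Euclidean metric is invariant under rotations.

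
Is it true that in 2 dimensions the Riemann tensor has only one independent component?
The number of independent components is n^2(n^2-1)/12 = 4·3/12 = 1 for n = 2 (e.g. R_{1212}).
Yes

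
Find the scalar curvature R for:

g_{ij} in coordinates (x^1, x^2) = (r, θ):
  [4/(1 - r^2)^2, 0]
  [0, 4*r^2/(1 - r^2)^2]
Non-zero Christoffel symbols (Γ^k_{ij} = Γ^k_{ji}):
Γ^r_{r r} = 2*r/(1 - r^2)
Γ^r_{θ θ} = (r^3 + r)/(r^2 - 1)
Γ^θ_{r θ} = (-r^2 - 1)/(r^3 - r)
Ricci tensor (R_{ij} = R^k_{ikj}): R_{rr} = -4/(r^2 - 1)^2, R_{rθ} = 0, R_{θθ} = -4*r^2/(r^2 - 1)^2
Inverse metric: g^{rr} = (1 - r^2)^2/4, g^{θθ} = (1 - r^2)^2/(4*r^2)
R = g^{ij} R_{ij} = ((1 - r^2)^2/4)(-4/(r^2 - 1)^2) + ((1 - r^2)^2/(4*r^2))(-4*r^2/(r^2 - 1)^2) = -2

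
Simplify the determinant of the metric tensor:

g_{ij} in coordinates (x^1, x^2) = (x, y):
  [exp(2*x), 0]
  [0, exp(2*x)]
For a 2×2 metric: det(g) = g_{11}·g_{22} - g_{12}·g_{21}
= (exp(2*x))·(exp(2*x)) - (0)·(0)
= exp(4*x) - 0
det(g) = exp(4*x)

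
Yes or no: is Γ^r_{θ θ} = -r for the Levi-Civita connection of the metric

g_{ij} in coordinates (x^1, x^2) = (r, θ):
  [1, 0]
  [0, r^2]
Γ^r_{θ θ} = (1/2) g^{rr} (∂_θ g_{rθ} + ∂_θ g_{rθ} - ∂_r g_{θθ}) = (1/2)(1)((0) + (0) - (2*r)) = -r
This equals the proposed value -r.
Yes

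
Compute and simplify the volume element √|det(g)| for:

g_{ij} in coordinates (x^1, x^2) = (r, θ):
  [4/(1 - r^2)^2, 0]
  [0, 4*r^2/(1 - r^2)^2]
det(g) = 16*r^2/(1 - r^2)^4
√|det(g)| = 4*r/(r^2 - 1)^2
Volume element: dV = 4*r/(r^2 - 1)^2 dr dθ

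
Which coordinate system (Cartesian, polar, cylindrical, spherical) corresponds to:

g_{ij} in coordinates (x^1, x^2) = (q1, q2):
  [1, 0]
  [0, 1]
All components are constant and the metric is the identity, i.e. orthonormal rectilinear coordinates.
Cartesian (2D) coordinates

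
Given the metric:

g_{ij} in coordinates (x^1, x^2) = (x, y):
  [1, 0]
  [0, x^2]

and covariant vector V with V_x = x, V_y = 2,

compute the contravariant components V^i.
Inverse metric (diagonal): g^{xx} = 1, g^{yy} = 1/x^2
V^i = g^{ij} V_j:
V^x = (1)(x) + (0)(2) = x
V^y = (0)(x) + (1/x^2)(2) = 2/x^2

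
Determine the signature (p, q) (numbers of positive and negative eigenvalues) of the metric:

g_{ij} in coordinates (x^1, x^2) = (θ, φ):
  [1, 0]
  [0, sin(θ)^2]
The metric is diagonal, so its eigenvalues are the diagonal entries: 1, sin(θ)^2 (at a generic point, where coordinate-dependent entries are positive).
2 positive, 0 negative.
(2, 0) - Riemannian (positive definite)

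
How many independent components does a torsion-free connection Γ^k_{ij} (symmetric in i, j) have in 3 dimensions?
Γ^k_{ij} has n choices for the upper index and n(n+1)/2 independent symmetric lower index pairs.
Total = 3 × 3×4/2 = 3 × 6 = 18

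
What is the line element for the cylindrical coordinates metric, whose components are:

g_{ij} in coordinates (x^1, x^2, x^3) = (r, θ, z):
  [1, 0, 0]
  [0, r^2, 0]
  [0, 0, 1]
ds^2 = g_{ij} dx^i dx^j; only the non-zero components contribute.
ds^2 = dr^2 + r^2 dθ^2 + dz^2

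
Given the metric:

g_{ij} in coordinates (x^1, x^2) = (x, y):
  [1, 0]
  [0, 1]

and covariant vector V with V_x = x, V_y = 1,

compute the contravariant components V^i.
Inverse metric (diagonal): g^{xx} = 1, g^{yy} = 1
V^i = g^{ij} V_j:
V^x = (1)(x) + (0)(1) = x
V^y = (0)(x) + (1)(1) = 1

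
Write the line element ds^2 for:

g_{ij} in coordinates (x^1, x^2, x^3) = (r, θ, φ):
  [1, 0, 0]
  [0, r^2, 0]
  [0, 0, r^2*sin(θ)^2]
ds^2 = g_{ij} dx^i dx^j; only the non-zero components contribute.
ds^2 = dr^2 + r^2 dθ^2 + r^2*sin(θ)^2 dφ^2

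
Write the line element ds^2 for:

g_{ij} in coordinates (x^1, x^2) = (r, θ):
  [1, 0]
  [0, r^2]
ds^2 = g_{ij} dx^i dx^j; only the non-zero components contribute.
ds^2 = dr^2 + r^2 dθ^2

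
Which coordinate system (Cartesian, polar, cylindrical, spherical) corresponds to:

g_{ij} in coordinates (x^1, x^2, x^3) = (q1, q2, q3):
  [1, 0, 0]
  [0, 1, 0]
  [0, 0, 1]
All components are constant and the metric is the identity, i.e. orthonormal rectilinear coordinates.
Cartesian (3D) coordinates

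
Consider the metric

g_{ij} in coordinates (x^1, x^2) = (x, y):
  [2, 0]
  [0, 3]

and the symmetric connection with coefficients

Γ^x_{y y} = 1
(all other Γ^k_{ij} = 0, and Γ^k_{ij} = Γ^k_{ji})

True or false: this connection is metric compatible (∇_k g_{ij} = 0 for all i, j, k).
Using ∇_k g_{ij} = ∂_k g_{ij} - Γ^m_{ki} g_{mj} - Γ^m_{kj} g_{im}:
∇_y g_{xy} = (0) - (0) - (2) = -2 ≠ 0
So the connection is not metric compatible (it is not the Levi-Civita connection).
False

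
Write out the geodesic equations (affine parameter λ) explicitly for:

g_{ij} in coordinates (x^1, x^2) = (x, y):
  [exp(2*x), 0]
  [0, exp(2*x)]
Geodesic equation: d^2x^k/dλ^2 + Γ^k_{ij} (dx^i/dλ)(dx^j/dλ) = 0.
Non-zero Christoffel symbols:
Γ^x_{x x} = 1
Γ^x_{y y} = -1
Γ^y_{x y} = 1
Substituting (the symmetric pair Γ^k_{ij}, Γ^k_{ji} combines into a factor 2):
d^2x/dλ^2 + (dx/dλ)^2 - (dy/dλ)^2 = 0
d^2y/dλ^2 + 2 (dx/dλ)(dy/dλ) = 0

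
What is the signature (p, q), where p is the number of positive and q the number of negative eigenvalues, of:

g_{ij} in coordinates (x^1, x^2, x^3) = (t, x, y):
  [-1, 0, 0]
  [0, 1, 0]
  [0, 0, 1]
The metric is diagonal, so its eigenvalues are the diagonal entries: -1, 1, 1 (at a generic point, where coordinate-dependent entries are positive).
2 positive, 1 negative.
(2, 1) - Lorentzian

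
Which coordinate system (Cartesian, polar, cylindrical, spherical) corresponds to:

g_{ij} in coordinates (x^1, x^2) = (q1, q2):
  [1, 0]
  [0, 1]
All components are constant and the metric is the identity, i.e. orthonormal rectilinear coordinates.
Cartesian (2D) coordinates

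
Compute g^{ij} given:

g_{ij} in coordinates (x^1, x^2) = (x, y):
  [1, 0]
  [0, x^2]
The metric is diagonal, so g^{ij} is diagonal with entries 1/g_{ii}: diag(1, 1/(x^2)).
g^{ij}:
  [1, 0]
  [0, 1/x^2]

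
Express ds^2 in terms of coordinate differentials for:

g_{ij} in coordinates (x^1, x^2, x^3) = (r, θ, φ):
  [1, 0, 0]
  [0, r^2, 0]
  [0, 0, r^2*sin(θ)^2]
ds^2 = g_{ij} dx^i dx^j; only the non-zero components contribute.
ds^2 = dr^2 + r^2 dθ^2 + r^2*sin(θ)^2 dφ^2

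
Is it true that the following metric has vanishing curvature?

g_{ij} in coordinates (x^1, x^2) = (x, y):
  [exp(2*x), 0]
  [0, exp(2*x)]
Non-zero Christoffel symbols:
Γ^x_{x x} = 1
Γ^x_{y y} = -1
Γ^y_{x y} = 1
Ricci tensor: R_{xx} = 0, R_{xy} = 0, R_{yy} = 0
All R_{ij} vanish; in 2 dimensions the Riemann tensor is fully determined by the Ricci tensor, so R^i_{jkl} = 0: the metric is flat (curvilinear coordinates on flat space).
Yes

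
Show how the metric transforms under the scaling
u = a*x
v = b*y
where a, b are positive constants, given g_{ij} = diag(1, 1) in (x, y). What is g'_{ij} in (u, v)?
Invert the transformation: x = u/a, y = v/b
g'_{ij} = (∂x^k/∂x'^i)(∂x^l/∂x'^j) g_{kl}; with g_{kl} = δ_{kl} this is Σ_k (∂x^k/∂x'^i)(∂x^k/∂x'^j).
Jacobian: ∂x/∂u = 1/a, ∂x/∂v = 0, ∂y/∂u = 0, ∂y/∂v = 1/b
g'_{uu} = (1/a)(1/a) + (0)(0) = 1/a^2
g'_{uv} = (1/a)(0) + (0)(1/b) = 0
g'_{vv} = (0)(0) + (1/b)(1/b) = 1/b^2
g'_{ij} = diag(1/a^2, 1/b^2)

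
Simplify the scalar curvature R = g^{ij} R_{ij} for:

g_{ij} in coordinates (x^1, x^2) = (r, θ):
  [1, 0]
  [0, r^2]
Non-zero Christoffel symbols (Γ^k_{ij} = Γ^k_{ji}):
Γ^r_{θ θ} = -r
Γ^θ_{r θ} = 1/r
Ricci tensor (R_{ij} = R^k_{ikj}): R_{rr} = 0, R_{rθ} = 0, R_{θθ} = 0
Inverse metric: g^{rr} = 1, g^{θθ} = 1/r^2
R = g^{ij} R_{ij} = (1)(0) + (1/r^2)(0) = 0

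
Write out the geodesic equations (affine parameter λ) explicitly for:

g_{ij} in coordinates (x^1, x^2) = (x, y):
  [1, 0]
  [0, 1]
Geodesic equation: d^2x^k/dλ^2 + Γ^k_{ij} (dx^i/dλ)(dx^j/dλ) = 0.
All Christoffel symbols vanish, so the geodesics are straight lines:
d^2x/dλ^2 = 0
d^2y/dλ^2 = 0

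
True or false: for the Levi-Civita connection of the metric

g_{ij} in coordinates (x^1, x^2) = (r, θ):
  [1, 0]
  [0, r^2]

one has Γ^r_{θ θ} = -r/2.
Γ^r_{θ θ} = (1/2) g^{rr} (∂_θ g_{rθ} + ∂_θ g_{rθ} - ∂_r g_{θθ}) = (1/2)(1)((0) + (0) - (2*r)) = -r
This differs from the proposed value -r/2.
False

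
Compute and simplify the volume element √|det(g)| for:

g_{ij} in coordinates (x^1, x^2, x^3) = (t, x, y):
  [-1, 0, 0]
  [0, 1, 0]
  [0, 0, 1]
det(g) = -1
√|det(g)| = 1
Volume element: dV = 1 dt dx dy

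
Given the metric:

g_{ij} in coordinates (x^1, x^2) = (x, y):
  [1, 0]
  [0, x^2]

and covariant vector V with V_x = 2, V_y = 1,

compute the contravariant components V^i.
Inverse metric (diagonal): g^{xx} = 1, g^{yy} = 1/x^2
V^i = g^{ij} V_j:
V^x = (1)(2) + (0)(1) = 2
V^y = (0)(2) + (1/x^2)(1) = 1/x^2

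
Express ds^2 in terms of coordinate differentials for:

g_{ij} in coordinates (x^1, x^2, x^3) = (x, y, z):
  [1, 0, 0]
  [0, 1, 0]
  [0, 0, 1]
ds^2 = g_{ij} dx^i dx^j; only the non-zero components contribute.
ds^2 = dx^2 + dy^2 + dz^2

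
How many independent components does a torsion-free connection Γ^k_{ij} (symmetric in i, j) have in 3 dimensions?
Γ^k_{ij} has n choices for the upper index and n(n+1)/2 independent symmetric lower index pairs.
Total = 3 × 3×4/2 = 3 × 6 = 18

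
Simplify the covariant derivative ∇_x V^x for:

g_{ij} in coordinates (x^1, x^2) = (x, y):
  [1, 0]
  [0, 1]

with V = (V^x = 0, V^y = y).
All Christoffel symbols are zero.
∇_x V^x = ∂_x V^x + Γ^x_{x j} V^j
  = (0) + (0)(0) + (0)(y)
  = 0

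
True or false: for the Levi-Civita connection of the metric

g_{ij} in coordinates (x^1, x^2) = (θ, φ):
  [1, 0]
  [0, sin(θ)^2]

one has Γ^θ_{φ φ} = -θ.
Γ^θ_{φ φ} = (1/2) g^{θθ} (∂_φ g_{θφ} + ∂_φ g_{θφ} - ∂_θ g_{φφ}) = (1/2)(1)((0) + (0) - (sin(2*θ))) = -sin(2*θ)/2
This differs from the proposed value -θ.
False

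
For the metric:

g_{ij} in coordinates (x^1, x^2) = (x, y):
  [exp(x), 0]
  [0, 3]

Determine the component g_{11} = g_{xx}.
With x^1 = x, x^2 = y, g_{11} = g_{xx} is the row-1, column-1 entry of the matrix.
g_{11} = exp(x)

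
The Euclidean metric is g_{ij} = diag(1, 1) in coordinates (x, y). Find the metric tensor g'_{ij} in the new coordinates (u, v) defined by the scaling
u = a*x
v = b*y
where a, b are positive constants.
Invert the transformation: x = u/a, y = v/b
g'_{ij} = (∂x^k/∂x'^i)(∂x^l/∂x'^j) g_{kl}; with g_{kl} = δ_{kl} this is Σ_k (∂x^k/∂x'^i)(∂x^k/∂x'^j).
Jacobian: ∂x/∂u = 1/a, ∂x/∂v = 0, ∂y/∂u = 0, ∂y/∂v = 1/b
g'_{uu} = (1/a)(1/a) + (0)(0) = 1/a^2
g'_{uv} = (1/a)(0) + (0)(1/b) = 0
g'_{vv} = (0)(0) + (1/b)(1/b) = 1/b^2
g'_{ij} = diag(1/a^2, 1/b^2)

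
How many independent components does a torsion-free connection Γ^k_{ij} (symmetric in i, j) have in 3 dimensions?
Γ^k_{ij} has n choices for the upper index and n(n+1)/2 independent symmetric lower index pairs.
Total = 3 × 3×4/2 = 3 × 6 = 18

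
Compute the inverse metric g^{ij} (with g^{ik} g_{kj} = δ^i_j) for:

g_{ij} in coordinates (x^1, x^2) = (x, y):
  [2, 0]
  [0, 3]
The metric is diagonal, so g^{ij} is diagonal with entries 1/g_{ii}: diag(1/2, 1/3).
g^{ij}:
  [1/2, 0]
  [0, 1/3]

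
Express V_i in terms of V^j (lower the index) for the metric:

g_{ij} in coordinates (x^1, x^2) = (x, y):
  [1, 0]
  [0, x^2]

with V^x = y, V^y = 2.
V_i = g_{ij} V^j:
V_x = (1)(y) + (0)(2) = y
V_y = (0)(y) + (x^2)(2) = 2*x^2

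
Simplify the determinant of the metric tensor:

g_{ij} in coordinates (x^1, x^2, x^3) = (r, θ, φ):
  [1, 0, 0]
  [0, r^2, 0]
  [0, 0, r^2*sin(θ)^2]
Diagonal metric: det(g) = g_{11}·g_{22}·g_{33}
= (1)·(r^2)·(r^2*sin(θ)^2)
det(g) = r^4*sin(θ)^2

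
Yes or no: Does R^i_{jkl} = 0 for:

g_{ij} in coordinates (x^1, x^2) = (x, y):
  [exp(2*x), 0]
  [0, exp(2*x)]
Non-zero Christoffel symbols:
Γ^x_{x x} = 1
Γ^x_{y y} = -1
Γ^y_{x y} = 1
Ricci tensor: R_{xx} = 0, R_{xy} = 0, R_{yy} = 0
All R_{ij} vanish; in 2 dimensions the Riemann tensor is fully determined by the Ricci tensor, so R^i_{jkl} = 0: the metric is flat (curvilinear coordinates on flat space).
Yes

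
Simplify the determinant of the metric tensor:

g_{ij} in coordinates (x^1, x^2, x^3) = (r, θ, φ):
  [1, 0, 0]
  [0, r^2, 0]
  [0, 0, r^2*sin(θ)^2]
Diagonal metric: det(g) = g_{11}·g_{22}·g_{33}
= (1)·(r^2)·(r^2*sin(θ)^2)
det(g) = r^4*sin(θ)^2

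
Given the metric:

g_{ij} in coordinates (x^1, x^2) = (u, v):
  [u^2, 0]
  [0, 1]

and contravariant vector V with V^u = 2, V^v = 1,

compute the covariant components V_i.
V_i = g_{ij} V^j:
V_u = (u^2)(2) + (0)(1) = 2*u^2
V_v = (0)(2) + (1)(1) = 1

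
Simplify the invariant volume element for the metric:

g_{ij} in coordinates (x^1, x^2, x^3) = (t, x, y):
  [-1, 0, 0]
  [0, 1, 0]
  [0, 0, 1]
det(g) = -1
√|det(g)| = 1
Volume element: dV = 1 dt dx dy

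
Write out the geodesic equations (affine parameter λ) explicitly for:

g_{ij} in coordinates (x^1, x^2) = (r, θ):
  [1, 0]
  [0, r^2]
Geodesic equation: d^2x^k/dλ^2 + Γ^k_{ij} (dx^i/dλ)(dx^j/dλ) = 0.
Non-zero Christoffel symbols:
Γ^r_{θ θ} = -r
Γ^θ_{r θ} = 1/r
Substituting (the symmetric pair Γ^k_{ij}, Γ^k_{ji} combines into a factor 2):
d^2r/dλ^2 - r (dθ/dλ)^2 = 0
d^2θ/dλ^2 + (2/r) (dr/dλ)(dθ/dλ) = 0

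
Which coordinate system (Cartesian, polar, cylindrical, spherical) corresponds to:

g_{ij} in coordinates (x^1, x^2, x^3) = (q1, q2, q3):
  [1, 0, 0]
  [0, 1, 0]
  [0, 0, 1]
All components are constant and the metric is the identity, i.e. orthonormal rectilinear coordinates.
Cartesian (3D) coordinates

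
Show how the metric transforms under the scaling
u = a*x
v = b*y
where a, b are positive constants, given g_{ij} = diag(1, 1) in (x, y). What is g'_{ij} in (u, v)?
Invert the transformation: x = u/a, y = v/b
g'_{ij} = (∂x^k/∂x'^i)(∂x^l/∂x'^j) g_{kl}; with g_{kl} = δ_{kl} this is Σ_k (∂x^k/∂x'^i)(∂x^k/∂x'^j).
Jacobian: ∂x/∂u = 1/a, ∂x/∂v = 0, ∂y/∂u = 0, ∂y/∂v = 1/b
g'_{uu} = (1/a)(1/a) + (0)(0) = 1/a^2
g'_{uv} = (1/a)(0) + (0)(1/b) = 0
g'_{vv} = (0)(0) + (1/b)(1/b) = 1/b^2
g'_{ij} = diag(1/a^2, 1/b^2)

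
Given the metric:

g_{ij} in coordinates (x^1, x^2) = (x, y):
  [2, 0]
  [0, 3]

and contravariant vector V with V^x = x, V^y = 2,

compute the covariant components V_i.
V_i = g_{ij} V^j:
V_x = (2)(x) + (0)(2) = 2*x
V_y = (0)(x) + (3)(2) = 6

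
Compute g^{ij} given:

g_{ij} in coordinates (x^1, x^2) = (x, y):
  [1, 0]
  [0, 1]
The metric is diagonal, so g^{ij} is diagonal with entries 1/g_{ii}: diag(1, 1).
g^{ij}:
  [1, 0]
  [0, 1]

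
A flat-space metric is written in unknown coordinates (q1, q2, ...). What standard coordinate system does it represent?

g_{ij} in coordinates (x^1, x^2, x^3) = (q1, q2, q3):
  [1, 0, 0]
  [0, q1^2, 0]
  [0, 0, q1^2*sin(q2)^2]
The line element ds^2 = dq1^2 + q1^2 dq2^2 + q1^2 sin(q2)^2 dq3^2 is dr^2 + r^2 dθ^2 + r^2 sin(θ)^2 dφ^2 with q1 = r, q2 = θ, q3 = φ.
spherical coordinates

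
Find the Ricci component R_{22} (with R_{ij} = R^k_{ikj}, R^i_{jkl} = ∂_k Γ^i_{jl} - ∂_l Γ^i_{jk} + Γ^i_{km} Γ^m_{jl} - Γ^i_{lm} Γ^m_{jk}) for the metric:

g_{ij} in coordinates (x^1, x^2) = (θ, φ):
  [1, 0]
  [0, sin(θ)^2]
Non-zero Christoffel symbols (Γ^k_{ij} = Γ^k_{ji}):
Γ^θ_{φ φ} = -sin(2*θ)/2
Γ^φ_{θ φ} = 1/tan(θ)
R^θ_{φ θ φ} = ∂_θ Γ^θ_{φ φ} - ∂_φ Γ^θ_{φ θ} + Γ^θ_{θ m} Γ^m_{φ φ} - Γ^θ_{φ m} Γ^m_{φ θ}
  = (-cos(2*θ)) - (0) + (0) - (-cos(θ)^2) = sin(θ)^2
R^φ_{φ φ φ} = 0 (a repeated index in an antisymmetric pair)
R_{φφ} = R^θ_{φ θ φ} + R^φ_{φ φ φ} = (sin(θ)^2) + (0) = sin(θ)^2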